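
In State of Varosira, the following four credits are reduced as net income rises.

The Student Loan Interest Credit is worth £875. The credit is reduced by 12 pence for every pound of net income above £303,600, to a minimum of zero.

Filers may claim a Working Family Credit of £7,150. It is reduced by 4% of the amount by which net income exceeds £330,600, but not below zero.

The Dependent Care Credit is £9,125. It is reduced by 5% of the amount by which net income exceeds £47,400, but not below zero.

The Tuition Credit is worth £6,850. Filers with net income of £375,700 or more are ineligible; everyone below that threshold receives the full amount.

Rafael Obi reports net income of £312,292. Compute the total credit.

£14,000

Student Loan Interest Credit: 12% of the £8,692 excess over £303,600 is £1,043.04 ≥ base, so the credit is £0.
Working Family Credit: £312,292 is at or below the £330,600 threshold, so the full £7,150 applies.
Dependent Care Credit: 5% of the £264,892 excess over £47,400 is £13,244.60 ≥ base, so the credit is £0.
Tuition Credit: £312,292 is below the £375,700 cutoff, so the full £6,850 applies.
Total: £0 + £7,150 + £0 + £6,850 = £14,000.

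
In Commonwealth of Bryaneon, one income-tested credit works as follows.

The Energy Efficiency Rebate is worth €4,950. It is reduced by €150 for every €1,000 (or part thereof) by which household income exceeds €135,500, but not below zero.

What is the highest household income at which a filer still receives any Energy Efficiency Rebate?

€167,500

After 32 increments the reduction is 32 × €150 = €4,800, leaving €150; one more increment wipes it out. Increment 32 ends at excess 32 × €1,000 = €32,000, so the highest qualifying income is €135,500 + €32,000 = €167,500.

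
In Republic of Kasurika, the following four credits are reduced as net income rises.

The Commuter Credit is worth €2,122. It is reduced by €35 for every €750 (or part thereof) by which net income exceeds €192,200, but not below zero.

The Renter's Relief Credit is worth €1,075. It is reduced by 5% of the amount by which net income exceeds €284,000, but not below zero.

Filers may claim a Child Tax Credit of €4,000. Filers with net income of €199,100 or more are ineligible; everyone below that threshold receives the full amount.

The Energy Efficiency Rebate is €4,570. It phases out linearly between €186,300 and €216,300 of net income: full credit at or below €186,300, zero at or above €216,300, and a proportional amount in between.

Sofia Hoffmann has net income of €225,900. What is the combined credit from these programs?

Commuter Credit: income exceeds €192,200 by €33,700, which is 45 full-or-partial €750 increments; reduction = 45 × €35 = €1,575, leaving €547.
Renter's Relief Credit: €225,900 is at or below the €284,000 threshold, so the full €1,075 applies.
Child Tax Credit: €225,900 meets or exceeds the €199,100 cutoff, so the credit is €0.
Energy Efficiency Rebate: €225,900 is at or above €216,300, so the credit is €0.
Total: €547 + €1,075 + €0 + €0 = €1,622.

€1,622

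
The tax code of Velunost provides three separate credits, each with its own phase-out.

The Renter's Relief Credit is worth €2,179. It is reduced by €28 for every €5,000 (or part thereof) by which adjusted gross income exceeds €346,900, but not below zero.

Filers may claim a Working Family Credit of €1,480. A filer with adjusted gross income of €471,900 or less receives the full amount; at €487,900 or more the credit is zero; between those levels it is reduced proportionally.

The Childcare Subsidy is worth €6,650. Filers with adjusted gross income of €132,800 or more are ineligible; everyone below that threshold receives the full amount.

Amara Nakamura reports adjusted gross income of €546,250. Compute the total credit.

Renter's Relief Credit: income exceeds €346,900 by €199,350, which is 40 full-or-partial €5,000 increments; reduction = 40 × €28 = €1,120, leaving €1,059.
Working Family Credit: €546,250 is at or above €487,900, so the credit is €0.
Childcare Subsidy: €546,250 meets or exceeds the €132,800 cutoff, so the credit is €0.
Total: €1,059 + €0 + €0 = €1,059.

€1,059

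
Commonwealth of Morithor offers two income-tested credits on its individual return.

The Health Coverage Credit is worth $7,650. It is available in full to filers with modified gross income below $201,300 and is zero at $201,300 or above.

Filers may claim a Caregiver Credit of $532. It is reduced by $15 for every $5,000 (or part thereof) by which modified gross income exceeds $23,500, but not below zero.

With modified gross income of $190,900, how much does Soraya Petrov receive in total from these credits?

Health Coverage Credit: $190,900 is below the $201,300 cutoff, so the full $7,650 applies.
Caregiver Credit: income exceeds $23,500 by $167,400, which is 34 full-or-partial $5,000 increments; reduction = 34 × $15 = $510, leaving $22.
Total: $7,650 + $22 = $7,672.

$7,672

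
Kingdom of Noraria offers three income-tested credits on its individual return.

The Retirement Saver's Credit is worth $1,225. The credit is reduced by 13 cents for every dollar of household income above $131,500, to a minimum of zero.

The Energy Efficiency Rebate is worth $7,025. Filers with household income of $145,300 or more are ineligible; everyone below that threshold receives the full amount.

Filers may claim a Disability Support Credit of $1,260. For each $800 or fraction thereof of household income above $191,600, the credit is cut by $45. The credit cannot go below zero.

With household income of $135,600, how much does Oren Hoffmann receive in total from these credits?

Retirement Saver's Credit: 13% of the $4,100 excess over $131,500 is $533; credit = $1,225 − $533 = $692.
Energy Efficiency Rebate: $135,600 is below the $145,300 cutoff, so the full $7,025 applies.
Disability Support Credit: $135,600 is at or below the $191,600 threshold, so the full $1,260 applies.
Total: $692 + $7,025 + $1,260 = $8,977.

$8,977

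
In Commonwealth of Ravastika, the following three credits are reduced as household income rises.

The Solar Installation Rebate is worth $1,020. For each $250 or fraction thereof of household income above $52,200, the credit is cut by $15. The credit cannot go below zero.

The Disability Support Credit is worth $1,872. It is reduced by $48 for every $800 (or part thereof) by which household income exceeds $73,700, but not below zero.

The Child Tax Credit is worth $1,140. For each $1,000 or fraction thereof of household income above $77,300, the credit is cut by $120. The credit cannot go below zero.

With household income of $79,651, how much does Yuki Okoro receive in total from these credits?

$2,268

Solar Installation Rebate: income exceeds $52,200 by $27,451 → 110 increments × $15 = $1,650 ≥ base, so the credit is $0.
Disability Support Credit: income exceeds $73,700 by $5,951, which is 8 full-or-partial $800 increments; reduction = 8 × $48 = $384, leaving $1,488.
Child Tax Credit: income exceeds $77,300 by $2,351, which is 3 full-or-partial $1,000 increments; reduction = 3 × $120 = $360, leaving $780.
Total: $0 + $1,488 + $780 = $2,268.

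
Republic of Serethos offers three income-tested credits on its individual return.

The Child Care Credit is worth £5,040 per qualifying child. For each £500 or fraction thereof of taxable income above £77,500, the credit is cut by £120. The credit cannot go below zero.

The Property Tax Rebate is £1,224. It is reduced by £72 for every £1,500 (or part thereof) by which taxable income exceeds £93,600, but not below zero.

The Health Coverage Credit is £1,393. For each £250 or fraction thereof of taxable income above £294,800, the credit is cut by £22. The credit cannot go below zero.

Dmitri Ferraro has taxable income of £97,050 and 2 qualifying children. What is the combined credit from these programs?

£7,681

Child Care Credit: base = 2 × £5,040 = £10,080. income exceeds £77,500 by £19,550, which is 40 full-or-partial £500 increments; reduction = 40 × £120 = £4,800, leaving £5,280.
Property Tax Rebate: income exceeds £93,600 by £3,450, which is 3 full-or-partial £1,500 increments; reduction = 3 × £72 = £216, leaving £1,008.
Health Coverage Credit: £97,050 is at or below the £294,800 threshold, so the full £1,393 applies.
Total: £5,280 + £1,008 + £1,393 = £7,681.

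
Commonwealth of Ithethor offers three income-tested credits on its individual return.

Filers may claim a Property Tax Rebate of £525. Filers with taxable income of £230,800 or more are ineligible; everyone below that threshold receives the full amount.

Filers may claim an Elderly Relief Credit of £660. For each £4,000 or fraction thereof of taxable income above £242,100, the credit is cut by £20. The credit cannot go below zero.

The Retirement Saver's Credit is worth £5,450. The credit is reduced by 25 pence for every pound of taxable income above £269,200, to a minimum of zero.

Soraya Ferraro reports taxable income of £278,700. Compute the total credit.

Property Tax Rebate: £278,700 meets or exceeds the £230,800 cutoff, so the credit is £0.
Elderly Relief Credit: income exceeds £242,100 by £36,600, which is 10 full-or-partial £4,000 increments; reduction = 10 × £20 = £200, leaving £460.
Retirement Saver's Credit: 25% of the £9,500 excess over £269,200 is £2,375; credit = £5,450 − £2,375 = £3,075.
Total: £0 + £460 + £3,075 = £3,535.

£3,535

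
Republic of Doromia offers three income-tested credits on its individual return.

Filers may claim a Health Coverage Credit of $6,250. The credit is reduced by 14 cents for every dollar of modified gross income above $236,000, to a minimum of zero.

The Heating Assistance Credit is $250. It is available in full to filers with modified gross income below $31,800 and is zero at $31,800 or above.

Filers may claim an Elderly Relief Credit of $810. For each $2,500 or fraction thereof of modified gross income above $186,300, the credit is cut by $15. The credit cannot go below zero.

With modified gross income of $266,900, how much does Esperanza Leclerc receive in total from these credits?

Health Coverage Credit: 14% of the $30,900 excess over $236,000 is $4,326; credit = $6,250 − $4,326 = $1,924.
Heating Assistance Credit: $266,900 meets or exceeds the $31,800 cutoff, so the credit is $0.
Elderly Relief Credit: income exceeds $186,300 by $80,600, which is 33 full-or-partial $2,500 increments; reduction = 33 × $15 = $495, leaving $315.
Total: $1,924 + $0 + $315 = $2,239.

$2,239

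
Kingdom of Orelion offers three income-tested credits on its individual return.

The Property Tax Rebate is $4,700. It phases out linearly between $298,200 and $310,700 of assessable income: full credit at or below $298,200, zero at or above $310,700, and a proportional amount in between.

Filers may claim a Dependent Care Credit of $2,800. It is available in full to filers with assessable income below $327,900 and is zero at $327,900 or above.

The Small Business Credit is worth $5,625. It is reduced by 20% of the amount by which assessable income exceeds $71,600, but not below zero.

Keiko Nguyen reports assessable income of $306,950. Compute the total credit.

Property Tax Rebate: $306,950 is $8,750 into a $12,500 phase-out range, leaving 3,750/12,500 of the credit: $4,700 × 3,750/12,500 = $1,410.
Dependent Care Credit: $306,950 is below the $327,900 cutoff, so the full $2,800 applies.
Small Business Credit: 20% of the $235,350 excess over $71,600 is $47,070 ≥ base, so the credit is $0.
Total: $1,410 + $2,800 + $0 = $4,210.

$4,210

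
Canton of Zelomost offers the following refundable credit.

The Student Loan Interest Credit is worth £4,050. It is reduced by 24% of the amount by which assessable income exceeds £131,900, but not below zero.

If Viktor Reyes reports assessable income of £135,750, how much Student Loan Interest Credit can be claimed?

Student Loan Interest Credit: 24% of the £3,850 excess over £131,900 is £924; credit = £4,050 − £924 = £3,126.

£3,126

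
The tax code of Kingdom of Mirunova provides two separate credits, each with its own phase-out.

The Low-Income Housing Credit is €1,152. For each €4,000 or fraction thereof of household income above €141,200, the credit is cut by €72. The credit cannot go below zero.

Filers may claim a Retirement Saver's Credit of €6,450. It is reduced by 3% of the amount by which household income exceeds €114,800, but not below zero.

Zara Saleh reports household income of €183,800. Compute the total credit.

€4,740

Low-Income Housing Credit: income exceeds €141,200 by €42,600, which is 11 full-or-partial €4,000 increments; reduction = 11 × €72 = €792, leaving €360.
Retirement Saver's Credit: 3% of the €69,000 excess over €114,800 is €2,070; credit = €6,450 − €2,070 = €4,380.
Total: €360 + €4,380 = €4,740.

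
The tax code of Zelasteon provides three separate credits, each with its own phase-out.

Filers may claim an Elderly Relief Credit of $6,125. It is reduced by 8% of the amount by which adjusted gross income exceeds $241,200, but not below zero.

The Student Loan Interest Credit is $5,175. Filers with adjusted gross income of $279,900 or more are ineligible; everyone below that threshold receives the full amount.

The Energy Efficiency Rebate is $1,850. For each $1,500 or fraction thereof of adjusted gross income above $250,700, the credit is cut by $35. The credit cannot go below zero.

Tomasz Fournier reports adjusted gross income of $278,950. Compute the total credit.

Elderly Relief Credit: 8% of the $37,750 excess over $241,200 is $3,020; credit = $6,125 − $3,020 = $3,105.
Student Loan Interest Credit: $278,950 is below the $279,900 cutoff, so the full $5,175 applies.
Energy Efficiency Rebate: income exceeds $250,700 by $28,250, which is 19 full-or-partial $1,500 increments; reduction = 19 × $35 = $665, leaving $1,185.
Total: $3,105 + $5,175 + $1,185 = $9,465.

$9,465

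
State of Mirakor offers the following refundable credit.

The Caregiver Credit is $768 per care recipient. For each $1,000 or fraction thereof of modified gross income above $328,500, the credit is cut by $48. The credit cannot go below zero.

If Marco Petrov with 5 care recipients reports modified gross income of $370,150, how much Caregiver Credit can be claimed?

$1,824

Caregiver Credit: base = 5 × $768 = $3,840. income exceeds $328,500 by $41,650, which is 42 full-or-partial $1,000 increments; reduction = 42 × $48 = $2,016, leaving $1,824.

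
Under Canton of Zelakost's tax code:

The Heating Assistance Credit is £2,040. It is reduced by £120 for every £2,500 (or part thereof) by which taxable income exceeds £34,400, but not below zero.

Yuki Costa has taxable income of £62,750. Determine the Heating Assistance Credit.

Heating Assistance Credit: income exceeds £34,400 by £28,350, which is 12 full-or-partial £2,500 increments; reduction = 12 × £120 = £1,440, leaving £600.

£600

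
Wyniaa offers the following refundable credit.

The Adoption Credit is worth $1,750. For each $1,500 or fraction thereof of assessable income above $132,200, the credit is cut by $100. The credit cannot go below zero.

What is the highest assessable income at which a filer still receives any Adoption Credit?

$157,700

After 17 increments the reduction is 17 × $100 = $1,700, leaving $50; one more increment wipes it out. Increment 17 ends at excess 17 × $1,500 = $25,500, so the highest qualifying income is $132,200 + $25,500 = $157,700.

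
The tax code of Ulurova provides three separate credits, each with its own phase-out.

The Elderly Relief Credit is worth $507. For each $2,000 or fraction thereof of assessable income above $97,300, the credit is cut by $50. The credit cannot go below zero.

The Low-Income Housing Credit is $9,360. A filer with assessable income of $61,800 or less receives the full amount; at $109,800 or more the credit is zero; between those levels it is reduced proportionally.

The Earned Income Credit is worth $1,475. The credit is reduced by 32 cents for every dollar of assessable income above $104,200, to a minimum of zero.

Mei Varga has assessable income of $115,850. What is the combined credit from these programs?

Elderly Relief Credit: income exceeds $97,300 by $18,550, which is 10 full-or-partial $2,000 increments; reduction = 10 × $50 = $500, leaving $7.
Low-Income Housing Credit: $115,850 is at or above $109,800, so the credit is $0.
Earned Income Credit: 32% of the $11,650 excess over $104,200 is $3,728 ≥ base, so the credit is $0.
Total: $7 + $0 + $0 = $7.

$7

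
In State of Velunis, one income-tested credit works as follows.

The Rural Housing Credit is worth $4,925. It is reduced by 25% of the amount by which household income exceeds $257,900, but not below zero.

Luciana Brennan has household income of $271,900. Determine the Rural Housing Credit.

Rural Housing Credit: 25% of the $14,000 excess over $257,900 is $3,500; credit = $4,925 − $3,500 = $1,425.

$1,425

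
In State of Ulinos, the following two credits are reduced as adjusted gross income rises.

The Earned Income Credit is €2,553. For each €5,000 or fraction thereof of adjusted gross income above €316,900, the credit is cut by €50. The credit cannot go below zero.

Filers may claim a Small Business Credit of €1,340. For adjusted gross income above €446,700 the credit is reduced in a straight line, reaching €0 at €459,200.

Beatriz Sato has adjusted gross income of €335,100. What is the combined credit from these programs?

€3,693

Earned Income Credit: income exceeds €316,900 by €18,200, which is 4 full-or-partial €5,000 increments; reduction = 4 × €50 = €200, leaving €2,353.
Small Business Credit: €335,100 is at or below the €446,700 threshold, so the full €1,340 applies.
Total: €2,353 + €1,340 = €3,693.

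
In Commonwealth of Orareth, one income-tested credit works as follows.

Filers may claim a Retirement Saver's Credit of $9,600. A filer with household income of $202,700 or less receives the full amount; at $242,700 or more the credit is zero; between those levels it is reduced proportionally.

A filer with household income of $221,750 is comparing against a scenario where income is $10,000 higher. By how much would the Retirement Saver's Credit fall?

$2,400

At $221,750 — $221,750 is $19,050 into a $40,000 phase-out range, leaving 20,950/40,000 of the credit: $9,600 × 20,950/40,000 = $5,028.
At $231,750 — $231,750 is $29,050 into a $40,000 phase-out range, leaving 10,950/40,000 of the credit: $9,600 × 10,950/40,000 = $2,628.
Lost: $5,028 − $2,628 = $2,400.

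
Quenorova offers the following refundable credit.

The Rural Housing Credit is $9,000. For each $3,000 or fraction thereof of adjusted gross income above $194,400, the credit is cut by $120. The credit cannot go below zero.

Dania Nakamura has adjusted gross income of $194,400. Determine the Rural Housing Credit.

$9,000

Rural Housing Credit: $194,400 is at or below the $194,400 threshold, so the full $9,000 applies.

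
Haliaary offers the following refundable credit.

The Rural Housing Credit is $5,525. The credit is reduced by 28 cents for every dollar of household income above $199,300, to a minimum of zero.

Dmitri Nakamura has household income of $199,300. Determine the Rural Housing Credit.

$5,525

Rural Housing Credit: $199,300 is at or below the $199,300 threshold, so the full $5,525 applies.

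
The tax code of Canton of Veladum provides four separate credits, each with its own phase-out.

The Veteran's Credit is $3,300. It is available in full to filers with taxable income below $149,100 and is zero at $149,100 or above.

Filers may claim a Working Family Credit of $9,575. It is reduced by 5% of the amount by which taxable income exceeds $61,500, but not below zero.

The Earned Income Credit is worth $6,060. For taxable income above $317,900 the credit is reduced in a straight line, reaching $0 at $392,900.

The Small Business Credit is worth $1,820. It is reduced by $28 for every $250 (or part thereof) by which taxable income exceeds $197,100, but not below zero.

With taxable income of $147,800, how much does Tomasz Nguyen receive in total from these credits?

Veteran's Credit: $147,800 is below the $149,100 cutoff, so the full $3,300 applies.
Working Family Credit: 5% of the $86,300 excess over $61,500 is $4,315; credit = $9,575 − $4,315 = $5,260.
Earned Income Credit: $147,800 is at or below the $317,900 threshold, so the full $6,060 applies.
Small Business Credit: $147,800 is at or below the $197,100 threshold, so the full $1,820 applies.
Total: $3,300 + $5,260 + $6,060 + $1,820 = $16,440.

$16,440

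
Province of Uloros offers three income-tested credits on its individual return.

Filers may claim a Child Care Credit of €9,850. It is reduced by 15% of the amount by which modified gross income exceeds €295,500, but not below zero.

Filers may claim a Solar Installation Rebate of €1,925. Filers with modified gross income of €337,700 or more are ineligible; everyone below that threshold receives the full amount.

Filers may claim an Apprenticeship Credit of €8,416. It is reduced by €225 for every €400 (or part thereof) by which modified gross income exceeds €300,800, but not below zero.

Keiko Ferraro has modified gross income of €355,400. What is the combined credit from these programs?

€865

Child Care Credit: 15% of the €59,900 excess over €295,500 is €8,985; credit = €9,850 − €8,985 = €865.
Solar Installation Rebate: €355,400 meets or exceeds the €337,700 cutoff, so the credit is €0.
Apprenticeship Credit: income exceeds €300,800 by €54,600 → 137 increments × €225 = €30,825 ≥ base, so the credit is €0.
Total: €865 + €0 + €0 = €865.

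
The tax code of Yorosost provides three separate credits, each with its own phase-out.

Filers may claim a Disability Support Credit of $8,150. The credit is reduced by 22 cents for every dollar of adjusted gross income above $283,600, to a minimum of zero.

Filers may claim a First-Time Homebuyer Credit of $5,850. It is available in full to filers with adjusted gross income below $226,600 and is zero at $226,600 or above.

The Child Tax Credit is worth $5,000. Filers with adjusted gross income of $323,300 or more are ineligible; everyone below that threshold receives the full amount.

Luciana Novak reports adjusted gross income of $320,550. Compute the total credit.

Disability Support Credit: 22% of the $36,950 excess over $283,600 is $8,129; credit = $8,150 − $8,129 = $21.
First-Time Homebuyer Credit: $320,550 meets or exceeds the $226,600 cutoff, so the credit is $0.
Child Tax Credit: $320,550 is below the $323,300 cutoff, so the full $5,000 applies.
Total: $21 + $0 + $5,000 = $5,021.

$5,021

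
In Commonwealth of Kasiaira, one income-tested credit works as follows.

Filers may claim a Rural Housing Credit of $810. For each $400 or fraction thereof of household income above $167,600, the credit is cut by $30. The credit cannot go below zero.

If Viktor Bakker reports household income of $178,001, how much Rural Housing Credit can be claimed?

$0

Rural Housing Credit: income exceeds $167,600 by $10,401 → 27 increments × $30 = $810 ≥ base, so the credit is $0.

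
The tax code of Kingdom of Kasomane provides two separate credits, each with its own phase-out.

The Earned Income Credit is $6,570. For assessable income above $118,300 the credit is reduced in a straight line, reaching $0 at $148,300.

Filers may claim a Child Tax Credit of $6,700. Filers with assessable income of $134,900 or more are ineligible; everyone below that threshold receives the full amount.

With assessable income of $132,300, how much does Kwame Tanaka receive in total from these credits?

$10,204

Earned Income Credit: $132,300 is $14,000 into a $30,000 phase-out range, leaving 16,000/30,000 of the credit: $6,570 × 16,000/30,000 = $3,504.
Child Tax Credit: $132,300 is below the $134,900 cutoff, so the full $6,700 applies.
Total: $3,504 + $6,700 = $10,204.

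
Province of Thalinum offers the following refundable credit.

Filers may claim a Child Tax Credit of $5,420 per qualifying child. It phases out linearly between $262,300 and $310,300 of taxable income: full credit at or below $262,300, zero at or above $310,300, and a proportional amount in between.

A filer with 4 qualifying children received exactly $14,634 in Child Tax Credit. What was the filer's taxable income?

$277,900

Full credit = 4 × $5,420 = $21,680.
$14,634 is 14,634/21,680 of the full $21,680, so 7,046/21,680 of the $48,000 range has been used: income = $262,300 + $48,000 × 7,046/21,680 = $277,900.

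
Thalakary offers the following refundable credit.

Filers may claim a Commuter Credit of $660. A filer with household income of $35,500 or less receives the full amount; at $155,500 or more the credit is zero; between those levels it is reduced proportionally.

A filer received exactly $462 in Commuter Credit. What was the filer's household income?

$462 is 462/660 of the full $660, so 198/660 of the $120,000 range has been used: income = $35,500 + $120,000 × 198/660 = $71,500.

$71,500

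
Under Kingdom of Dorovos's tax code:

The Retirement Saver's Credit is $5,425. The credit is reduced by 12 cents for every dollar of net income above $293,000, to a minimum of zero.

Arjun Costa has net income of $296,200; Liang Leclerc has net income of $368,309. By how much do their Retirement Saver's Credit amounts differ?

Arjun ($296,200): Retirement Saver's Credit: 12% of the $3,200 excess over $293,000 is $384; credit = $5,425 − $384 = $5,041.
Liang ($368,309): Retirement Saver's Credit: 12% of the $75,309 excess over $293,000 is $9,037.08 ≥ base, so the credit is $0.
Difference: |$5,041 − $0| = $5,041.

$5,041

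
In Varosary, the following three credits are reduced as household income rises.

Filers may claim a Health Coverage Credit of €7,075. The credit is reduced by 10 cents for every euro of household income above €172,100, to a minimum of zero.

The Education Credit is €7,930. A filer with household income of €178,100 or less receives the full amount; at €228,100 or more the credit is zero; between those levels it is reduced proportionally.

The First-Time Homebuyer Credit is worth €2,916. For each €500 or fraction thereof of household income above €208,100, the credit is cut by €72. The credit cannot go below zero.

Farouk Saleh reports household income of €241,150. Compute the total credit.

€170

Health Coverage Credit: 10% of the €69,050 excess over €172,100 is €6,905; credit = €7,075 − €6,905 = €170.
Education Credit: €241,150 is at or above €228,100, so the credit is €0.
First-Time Homebuyer Credit: income exceeds €208,100 by €33,050 → 67 increments × €72 = €4,824 ≥ base, so the credit is €0.
Total: €170 + €0 + €0 = €170.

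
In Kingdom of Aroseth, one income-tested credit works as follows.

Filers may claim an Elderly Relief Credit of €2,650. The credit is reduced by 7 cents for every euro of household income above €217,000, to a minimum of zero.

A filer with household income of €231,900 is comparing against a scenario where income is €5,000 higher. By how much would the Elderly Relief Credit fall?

At €231,900 — 7% of the €14,900 excess over €217,000 is €1,043; credit = €2,650 − €1,043 = €1,607.
At €236,900 — 7% of the €19,900 excess over €217,000 is €1,393; credit = €2,650 − €1,393 = €1,257.
Lost: €1,607 − €1,257 = €350.

€350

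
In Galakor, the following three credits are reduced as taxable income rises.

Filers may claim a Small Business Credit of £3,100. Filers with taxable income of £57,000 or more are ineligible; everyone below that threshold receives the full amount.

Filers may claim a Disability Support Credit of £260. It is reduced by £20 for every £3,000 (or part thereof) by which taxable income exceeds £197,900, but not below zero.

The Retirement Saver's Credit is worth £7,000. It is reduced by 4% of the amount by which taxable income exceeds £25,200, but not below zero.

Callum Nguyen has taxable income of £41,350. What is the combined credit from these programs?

£9,714

Small Business Credit: £41,350 is below the £57,000 cutoff, so the full £3,100 applies.
Disability Support Credit: £41,350 is at or below the £197,900 threshold, so the full £260 applies.
Retirement Saver's Credit: 4% of the £16,150 excess over £25,200 is £646; credit = £7,000 − £646 = £6,354.
Total: £3,100 + £260 + £6,354 = £9,714.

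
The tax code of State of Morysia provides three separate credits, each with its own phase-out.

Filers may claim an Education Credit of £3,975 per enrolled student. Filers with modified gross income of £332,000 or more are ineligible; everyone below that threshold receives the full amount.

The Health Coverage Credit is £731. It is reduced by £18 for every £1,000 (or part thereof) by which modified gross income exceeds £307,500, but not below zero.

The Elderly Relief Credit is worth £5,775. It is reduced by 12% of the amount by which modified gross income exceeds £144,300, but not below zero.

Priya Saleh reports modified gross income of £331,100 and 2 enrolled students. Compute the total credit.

£8,249

Education Credit: base = 2 × £3,975 = £7,950. £331,100 is below the £332,000 cutoff, so the full £7,950 applies.
Health Coverage Credit: income exceeds £307,500 by £23,600, which is 24 full-or-partial £1,000 increments; reduction = 24 × £18 = £432, leaving £299.
Elderly Relief Credit: 12% of the £186,800 excess over £144,300 is £22,416 ≥ base, so the credit is £0.
Total: £7,950 + £299 + £0 = £8,249.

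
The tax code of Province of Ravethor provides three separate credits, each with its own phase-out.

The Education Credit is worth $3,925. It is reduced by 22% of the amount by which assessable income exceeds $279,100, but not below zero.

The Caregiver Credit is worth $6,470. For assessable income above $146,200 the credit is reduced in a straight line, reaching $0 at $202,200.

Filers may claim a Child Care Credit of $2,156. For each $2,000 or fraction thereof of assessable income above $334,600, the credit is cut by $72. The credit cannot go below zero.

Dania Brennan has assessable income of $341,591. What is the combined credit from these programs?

Education Credit: 22% of the $62,491 excess over $279,100 is $13,748.02 ≥ base, so the credit is $0.
Caregiver Credit: $341,591 is at or above $202,200, so the credit is $0.
Child Care Credit: income exceeds $334,600 by $6,991, which is 4 full-or-partial $2,000 increments; reduction = 4 × $72 = $288, leaving $1,868.
Total: $0 + $0 + $1,868 = $1,868.

$1,868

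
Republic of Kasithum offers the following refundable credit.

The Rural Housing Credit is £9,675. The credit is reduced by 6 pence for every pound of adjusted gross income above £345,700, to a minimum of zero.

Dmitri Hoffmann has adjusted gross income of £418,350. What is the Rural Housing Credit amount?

£5,316

Rural Housing Credit: 6% of the £72,650 excess over £345,700 is £4,359; credit = £9,675 − £4,359 = £5,316.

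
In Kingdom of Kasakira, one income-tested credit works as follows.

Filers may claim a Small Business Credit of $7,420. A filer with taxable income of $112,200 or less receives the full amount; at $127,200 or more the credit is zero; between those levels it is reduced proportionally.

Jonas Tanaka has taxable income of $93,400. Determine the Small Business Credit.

Small Business Credit: $93,400 is at or below the $112,200 threshold, so the full $7,420 applies.

$7,420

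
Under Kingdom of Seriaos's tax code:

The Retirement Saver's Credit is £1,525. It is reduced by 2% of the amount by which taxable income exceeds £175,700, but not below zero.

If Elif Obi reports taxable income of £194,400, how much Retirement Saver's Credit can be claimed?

Retirement Saver's Credit: 2% of the £18,700 excess over £175,700 is £374; credit = £1,525 − £374 = £1,151.

£1,151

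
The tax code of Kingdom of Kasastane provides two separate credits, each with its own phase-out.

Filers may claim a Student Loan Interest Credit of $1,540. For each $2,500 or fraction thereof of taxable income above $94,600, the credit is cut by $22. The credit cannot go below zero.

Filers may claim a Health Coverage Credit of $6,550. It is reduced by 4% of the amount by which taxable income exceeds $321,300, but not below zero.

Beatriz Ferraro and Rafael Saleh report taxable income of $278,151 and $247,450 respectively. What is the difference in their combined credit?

Beatriz ($278,151): Student Loan Interest Credit: income exceeds $94,600 by $183,551 → 74 increments × $22 = $1,628 ≥ base, so the credit is $0. Health Coverage Credit: $278,151 is at or below the $321,300 threshold, so the full $6,550 applies. total $0 + $6,550 = $6,550
Rafael ($247,450): Student Loan Interest Credit: income exceeds $94,600 by $152,850, which is 62 full-or-partial $2,500 increments; reduction = 62 × $22 = $1,364, leaving $176. Health Coverage Credit: $247,450 is at or below the $321,300 threshold, so the full $6,550 applies. total $176 + $6,550 = $6,726
Difference: |$6,550 − $6,726| = $176.

$176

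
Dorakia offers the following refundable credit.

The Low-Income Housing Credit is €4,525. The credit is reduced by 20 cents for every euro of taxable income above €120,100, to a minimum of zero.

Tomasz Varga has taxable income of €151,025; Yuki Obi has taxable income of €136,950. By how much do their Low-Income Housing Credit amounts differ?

Tomasz (€151,025): Low-Income Housing Credit: 20% of the €30,925 excess over €120,100 is €6,185 ≥ base, so the credit is €0.
Yuki (€136,950): Low-Income Housing Credit: 20% of the €16,850 excess over €120,100 is €3,370; credit = €4,525 − €3,370 = €1,155.
Difference: |€0 − €1,155| = €1,155.

€1,155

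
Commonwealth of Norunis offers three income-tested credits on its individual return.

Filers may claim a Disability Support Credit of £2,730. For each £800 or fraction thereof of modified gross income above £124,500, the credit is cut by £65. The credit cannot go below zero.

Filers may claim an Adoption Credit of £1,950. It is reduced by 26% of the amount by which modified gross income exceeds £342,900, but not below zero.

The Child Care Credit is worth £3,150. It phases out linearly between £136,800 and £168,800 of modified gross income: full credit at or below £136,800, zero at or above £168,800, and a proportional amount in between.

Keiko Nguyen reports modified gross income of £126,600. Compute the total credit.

£7,635

Disability Support Credit: income exceeds £124,500 by £2,100, which is 3 full-or-partial £800 increments; reduction = 3 × £65 = £195, leaving £2,535.
Adoption Credit: £126,600 is at or below the £342,900 threshold, so the full £1,950 applies.
Child Care Credit: £126,600 is at or below the £136,800 threshold, so the full £3,150 applies.
Total: £2,535 + £1,950 + £3,150 = £7,635.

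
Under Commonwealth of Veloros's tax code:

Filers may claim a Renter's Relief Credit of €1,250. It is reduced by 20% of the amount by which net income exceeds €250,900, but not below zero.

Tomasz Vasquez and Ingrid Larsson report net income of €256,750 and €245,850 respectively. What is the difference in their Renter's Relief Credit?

Tomasz (€256,750): Renter's Relief Credit: 20% of the €5,850 excess over €250,900 is €1,170; credit = €1,250 − €1,170 = €80.
Ingrid (€245,850): Renter's Relief Credit: €245,850 is at or below the €250,900 threshold, so the full €1,250 applies.
Difference: |€80 − €1,250| = €1,170.

€1,170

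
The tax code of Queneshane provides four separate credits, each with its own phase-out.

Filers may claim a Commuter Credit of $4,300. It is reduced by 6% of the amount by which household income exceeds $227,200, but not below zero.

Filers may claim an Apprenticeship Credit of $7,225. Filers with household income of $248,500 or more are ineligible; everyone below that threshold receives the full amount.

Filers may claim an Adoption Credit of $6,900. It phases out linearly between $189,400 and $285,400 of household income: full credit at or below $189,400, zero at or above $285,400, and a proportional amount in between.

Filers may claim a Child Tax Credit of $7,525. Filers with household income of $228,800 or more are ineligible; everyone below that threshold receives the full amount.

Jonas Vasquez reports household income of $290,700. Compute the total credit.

Commuter Credit: 6% of the $63,500 excess over $227,200 is $3,810; credit = $4,300 − $3,810 = $490.
Apprenticeship Credit: $290,700 meets or exceeds the $248,500 cutoff, so the credit is $0.
Adoption Credit: $290,700 is at or above $285,400, so the credit is $0.
Child Tax Credit: $290,700 meets or exceeds the $228,800 cutoff, so the credit is $0.
Total: $490 + $0 + $0 + $0 = $490.

$490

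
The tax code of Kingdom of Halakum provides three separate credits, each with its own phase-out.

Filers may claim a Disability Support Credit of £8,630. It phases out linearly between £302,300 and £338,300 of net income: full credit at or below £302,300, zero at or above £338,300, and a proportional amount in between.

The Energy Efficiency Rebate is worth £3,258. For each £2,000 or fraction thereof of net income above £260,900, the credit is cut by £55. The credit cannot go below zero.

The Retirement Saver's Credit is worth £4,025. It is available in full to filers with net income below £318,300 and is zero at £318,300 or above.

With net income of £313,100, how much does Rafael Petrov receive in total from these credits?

Disability Support Credit: £313,100 is £10,800 into a £36,000 phase-out range, leaving 25,200/36,000 of the credit: £8,630 × 25,200/36,000 = £6,041.
Energy Efficiency Rebate: income exceeds £260,900 by £52,200, which is 27 full-or-partial £2,000 increments; reduction = 27 × £55 = £1,485, leaving £1,773.
Retirement Saver's Credit: £313,100 is below the £318,300 cutoff, so the full £4,025 applies.
Total: £6,041 + £1,773 + £4,025 = £11,839.

£11,839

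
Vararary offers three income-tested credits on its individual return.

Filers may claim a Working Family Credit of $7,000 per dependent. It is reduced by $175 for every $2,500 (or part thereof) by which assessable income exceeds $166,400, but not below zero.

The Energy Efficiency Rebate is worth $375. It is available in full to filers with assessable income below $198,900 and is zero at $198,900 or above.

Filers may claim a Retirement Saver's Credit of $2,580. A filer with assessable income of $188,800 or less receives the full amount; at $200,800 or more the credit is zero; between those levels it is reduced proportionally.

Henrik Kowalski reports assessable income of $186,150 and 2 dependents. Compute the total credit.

$15,555

Working Family Credit: base = 2 × $7,000 = $14,000. income exceeds $166,400 by $19,750, which is 8 full-or-partial $2,500 increments; reduction = 8 × $175 = $1,400, leaving $12,600.
Energy Efficiency Rebate: $186,150 is below the $198,900 cutoff, so the full $375 applies.
Retirement Saver's Credit: $186,150 is at or below the $188,800 threshold, so the full $2,580 applies.
Total: $12,600 + $375 + $2,580 = $15,555.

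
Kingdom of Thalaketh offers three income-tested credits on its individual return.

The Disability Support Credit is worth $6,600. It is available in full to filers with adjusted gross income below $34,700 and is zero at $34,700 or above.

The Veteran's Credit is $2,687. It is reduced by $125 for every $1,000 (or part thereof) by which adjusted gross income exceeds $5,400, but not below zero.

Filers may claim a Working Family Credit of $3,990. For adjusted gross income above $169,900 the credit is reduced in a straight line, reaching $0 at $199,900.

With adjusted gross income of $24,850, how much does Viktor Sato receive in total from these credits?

$10,777

Disability Support Credit: $24,850 is below the $34,700 cutoff, so the full $6,600 applies.
Veteran's Credit: income exceeds $5,400 by $19,450, which is 20 full-or-partial $1,000 increments; reduction = 20 × $125 = $2,500, leaving $187.
Working Family Credit: $24,850 is at or below the $169,900 threshold, so the full $3,990 applies.
Total: $6,600 + $187 + $3,990 = $10,777.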